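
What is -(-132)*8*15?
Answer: 15840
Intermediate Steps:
-(-132)*8*15 = -33*(-32)*15 = 1056*15 = 15840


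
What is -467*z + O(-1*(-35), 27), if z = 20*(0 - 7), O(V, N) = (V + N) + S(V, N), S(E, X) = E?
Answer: 65477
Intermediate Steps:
O(V, N) = N + 2*V (O(V, N) = (V + N) + V = (N + V) + V = N + 2*V)
z = -140 (z = 20*(-7) = -140)
-467*z + O(-1*(-35), 27) = -467*(-140) + (27 + 2*(-1*(-35))) = 65380 + (27 + 2*35) = 65380 + (27 + 70) = 65380 + 97 = 65477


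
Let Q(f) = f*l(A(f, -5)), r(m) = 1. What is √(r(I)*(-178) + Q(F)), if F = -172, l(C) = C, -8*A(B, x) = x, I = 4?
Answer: I*√1142/2 ≈ 16.897*I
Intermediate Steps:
A(B, x) = -x/8
Q(f) = 5*f/8 (Q(f) = f*(-⅛*(-5)) = f*(5/8) = 5*f/8)
√(r(I)*(-178) + Q(F)) = √(1*(-178) + (5/8)*(-172)) = √(-178 - 215/2) = √(-571/2) = I*√1142/2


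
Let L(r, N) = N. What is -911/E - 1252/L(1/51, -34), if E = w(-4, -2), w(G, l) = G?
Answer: 17991/68 ≈ 264.57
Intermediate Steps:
E = -4
-911/E - 1252/L(1/51, -34) = -911/(-4) - 1252/(-34) = -911*(-¼) - 1252*(-1/34) = 911/4 + 626/17 = 17991/68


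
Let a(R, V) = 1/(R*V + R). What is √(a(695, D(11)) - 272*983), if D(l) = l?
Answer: I*√4649374524315/4170 ≈ 517.08*I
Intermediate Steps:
a(R, V) = 1/(R + R*V)
√(a(695, D(11)) - 272*983) = √(1/(695*(1 + 11)) - 272*983) = √((1/695)/12 - 267376) = √((1/695)*(1/12) - 267376) = √(1/8340 - 267376) = √(-2229915839/8340) = I*√4649374524315/4170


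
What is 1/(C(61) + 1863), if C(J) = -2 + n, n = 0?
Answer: 1/1861 ≈ 0.00053735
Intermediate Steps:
C(J) = -2 (C(J) = -2 + 0 = -2)
1/(C(61) + 1863) = 1/(-2 + 1863) = 1/1861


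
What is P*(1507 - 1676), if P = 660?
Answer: -111540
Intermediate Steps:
P*(1507 - 1676) = 660*(1507 - 1676) = 660*(-169) = -111540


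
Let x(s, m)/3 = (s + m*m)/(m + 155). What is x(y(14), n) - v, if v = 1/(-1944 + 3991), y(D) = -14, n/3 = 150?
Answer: 1243465921/1238435 ≈ 1004.1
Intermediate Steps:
n = 450 (n = 3*150 = 450)
x(s, m) = 3*(s + m²)/(155 + m) (x(s, m) = 3*((s + m*m)/(m + 155)) = 3*((s + m²)/(155 + m)) = 3*(s + m²)/(155 + m))
v = 1/2047 ≈ 0.00048852
x(y(14), n) - v = 3*(-14 + 450²)/(155 + 450) - 1*1/2047 = 3*(-14 + 202500)/605 - 1/2047 = 3*(1/605)*202486 - 1/2047 = 607458/605 - 1/2047 = 1243465921/1238435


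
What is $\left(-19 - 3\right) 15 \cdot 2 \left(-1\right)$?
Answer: $660$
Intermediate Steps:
$\left(-19 - 3\right) 15 \cdot 2 \left(-1\right) = \left(-19 - 3\right) 15 \left(-2\right) = \left(-22\right) 15 \left(-2\right) = \left(-330\right) \left(-2\right) = 660$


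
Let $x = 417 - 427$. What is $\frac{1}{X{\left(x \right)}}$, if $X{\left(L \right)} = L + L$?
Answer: $- \frac{1}{20} \approx -0.05$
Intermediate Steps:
$x = -10$
$X{\left(L \right)} = 2 L$
$\frac{1}{X{\left(x \right)}} = \frac{1}{2 \left(-10\right)} = \frac{1}{-20} = - \frac{1}{20}$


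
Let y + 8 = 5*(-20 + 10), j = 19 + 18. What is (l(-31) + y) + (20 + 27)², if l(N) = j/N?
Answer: 66644/31 ≈ 2149.8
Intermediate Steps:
j = 37
y = -58 (y = -8 + 5*(-20 + 10) = -8 + 5*(-10) = -8 - 50 = -58)
l(N) = 37/N
(l(-31) + y) + (20 + 27)² = (37/(-31) - 58) + (20 + 27)² = (37*(-1/31) - 58) + 47² = (-37/31 - 58) + 2209 = -1835/31 + 2209 = 66644/31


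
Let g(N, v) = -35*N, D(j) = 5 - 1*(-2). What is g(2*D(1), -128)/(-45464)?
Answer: 245/22732 ≈ 0.010778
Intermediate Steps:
D(j) = 7 (D(j) = 5 + 2 = 7)
g(2*D(1), -128)/(-45464) = -70*7/(-45464) = -35*14*(-1/45464) = -490*(-1/45464) = 245/22732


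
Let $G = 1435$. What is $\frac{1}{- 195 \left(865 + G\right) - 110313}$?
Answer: $- \frac{1}{558813} \approx -1.7895 \cdot 10^{-6}$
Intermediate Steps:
$\frac{1}{- 195 \left(865 + G\right) - 110313} = \frac{1}{- 195 \left(865 + 1435\right) - 110313} = \frac{1}{\left(-195\right) 2300 - 110313} = \frac{1}{-448500 - 110313} = \frac{1}{-558813} = - \frac{1}{558813}$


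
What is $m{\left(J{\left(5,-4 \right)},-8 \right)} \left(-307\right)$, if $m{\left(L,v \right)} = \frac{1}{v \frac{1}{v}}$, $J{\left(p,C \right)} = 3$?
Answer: $-307$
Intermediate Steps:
$m{\left(L,v \right)} = 1$ ($m{\left(L,v \right)} = 1^{-1} = 1$)
$m{\left(J{\left(5,-4 \right)},-8 \right)} \left(-307\right) = 1 \left(-307\right) = -307$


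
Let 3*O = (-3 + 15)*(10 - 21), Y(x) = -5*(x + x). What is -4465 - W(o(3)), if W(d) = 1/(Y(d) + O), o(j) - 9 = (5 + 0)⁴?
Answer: -28504559/6384 ≈ -4465.0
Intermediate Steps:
Y(x) = -10*x
O = -44 (O = ((-3 + 15)*(10 - 21))/3 = (12*(-11))/3 = (⅓)*(-132) = -44)
o(j) = 634 (o(j) = 9 + (5 + 0)⁴ = 9 + 5⁴ = 9 + 625 = 634)
W(d) = 1/(-44 - 10*d) (W(d) = 1/(-10*d - 44) = 1/(-44 - 10*d))
-4465 - W(o(3)) = -4465 - (-1)/(44 + 10*634) = -4465 - (-1)/(44 + 6340) = -4465 - (-1)/6384 = -4465 - 1*(-1/6384) = -4465 + 1/6384 = -28504559/6384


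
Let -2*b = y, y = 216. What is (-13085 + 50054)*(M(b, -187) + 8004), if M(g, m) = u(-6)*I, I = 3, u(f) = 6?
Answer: 296565318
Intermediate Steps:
b = -108 (b = -1/2*216 = -108)
M(g, m) = 18 (M(g, m) = 6*3 = 18)
(-13085 + 50054)*(M(b, -187) + 8004) = (-13085 + 50054)*(18 + 8004) = 36969*8022 = 296565318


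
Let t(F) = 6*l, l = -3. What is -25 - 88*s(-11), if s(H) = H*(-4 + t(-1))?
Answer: -21321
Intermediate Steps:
t(F) = -18 (t(F) = 6*(-3) = -18)
s(H) = -22*H (s(H) = H*(-4 - 18) = H*(-22) = -22*H)
-25 - 88*s(-11) = -25 - (-1936)*(-11) = -25 - 88*242 = -25 - 21296 = -21321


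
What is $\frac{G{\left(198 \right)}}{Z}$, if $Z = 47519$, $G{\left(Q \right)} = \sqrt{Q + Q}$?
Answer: $\frac{6 \sqrt{11}}{47519} \approx 0.00041877$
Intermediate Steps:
$G{\left(Q \right)} = \sqrt{2} \sqrt{Q}$ ($G{\left(Q \right)} = \sqrt{2 Q} = \sqrt{2} \sqrt{Q}$)
$\frac{G{\left(198 \right)}}{Z} = \frac{\sqrt{2} \sqrt{198}}{47519} = \sqrt{2} \cdot 3 \sqrt{22} \cdot \frac{1}{47519} = 6 \sqrt{11} \cdot \frac{1}{47519} = \frac{6 \sqrt{11}}{47519}$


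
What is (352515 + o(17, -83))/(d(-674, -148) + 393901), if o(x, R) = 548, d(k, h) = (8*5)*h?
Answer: 353063/387981 ≈ 0.91000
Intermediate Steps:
d(k, h) = 40*h
(352515 + o(17, -83))/(d(-674, -148) + 393901) = (352515 + 548)/(40*(-148) + 393901) = 353063/(-5920 + 393901) = 353063/387981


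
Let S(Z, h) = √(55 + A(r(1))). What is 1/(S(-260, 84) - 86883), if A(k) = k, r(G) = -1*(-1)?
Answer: -86883/7548655633 - 2*√14/7548655633 ≈ -1.1511e-5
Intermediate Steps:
r(G) = 1
S(Z, h) = 2*√14 (S(Z, h) = √(55 + 1) = √56 = 2*√14)
1/(S(-260, 84) - 86883) = 1/(2*√14 - 86883) = 1/(-86883 + 2*√14)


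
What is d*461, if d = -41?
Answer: -18901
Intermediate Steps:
d*461 = -41*461 = -18901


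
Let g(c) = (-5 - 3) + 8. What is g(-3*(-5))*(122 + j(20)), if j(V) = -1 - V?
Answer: 0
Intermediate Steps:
g(c) = 0 (g(c) = -8 + 8 = 0)
g(-3*(-5))*(122 + j(20)) = 0*(122 + (-1 - 1*20)) = 0*(122 + (-1 - 20)) = 0*(122 - 21) = 0*101 = 0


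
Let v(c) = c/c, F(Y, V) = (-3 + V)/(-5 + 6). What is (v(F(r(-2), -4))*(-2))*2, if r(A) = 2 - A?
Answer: -4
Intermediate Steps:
F(Y, V) = -3 + V (F(Y, V) = (-3 + V)/1 = (-3 + V)*1 = -3 + V)
v(c) = 1
(v(F(r(-2), -4))*(-2))*2 = (1*(-2))*2 = -2*2 = -4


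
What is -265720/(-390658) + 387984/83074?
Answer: 43410869188/8113380673 ≈ 5.3505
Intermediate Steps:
-265720/(-390658) + 387984/83074 = -265720*(-1/390658) + 387984*(1/83074) = 132860/195329 + 193992/41537 = 43410869188/8113380673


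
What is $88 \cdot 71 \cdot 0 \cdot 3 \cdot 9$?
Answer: $0$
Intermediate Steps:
$88 \cdot 71 \cdot 0 \cdot 3 \cdot 9 = 6248 \cdot 0 \cdot 9 = 6248 \cdot 0 = 0$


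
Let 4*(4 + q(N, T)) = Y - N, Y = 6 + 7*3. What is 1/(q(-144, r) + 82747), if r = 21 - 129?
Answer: 4/331143 ≈ 1.2079e-5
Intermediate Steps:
r = -108
Y = 27 (Y = 6 + 21 = 27)
q(N, T) = 11/4 - N/4 (q(N, T) = -4 + (27 - N)/4 = -4 + (27/4 - N/4) = 11/4 - N/4)
1/(q(-144, r) + 82747) = 1/((11/4 - ¼*(-144)) + 82747) = 1/((11/4 + 36) + 82747) = 1/(155/4 + 82747) = 1/(331143/4) = 4/331143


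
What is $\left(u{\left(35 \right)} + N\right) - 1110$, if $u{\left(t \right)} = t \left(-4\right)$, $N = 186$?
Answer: $-1064$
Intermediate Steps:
$u{\left(t \right)} = - 4 t$
$\left(u{\left(35 \right)} + N\right) - 1110 = \left(\left(-4\right) 35 + 186\right) - 1110 = \left(-140 + 186\right) - 1110 = 46 - 1110 = -1064$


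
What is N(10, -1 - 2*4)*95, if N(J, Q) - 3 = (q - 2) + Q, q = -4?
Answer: -1140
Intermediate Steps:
N(J, Q) = -3 + Q (N(J, Q) = 3 + ((-4 - 2) + Q) = 3 + (-6 + Q) = -3 + Q)
N(10, -1 - 2*4)*95 = (-3 + (-1 - 2*4))*95 = (-3 + (-1 - 8))*95 = (-3 - 9)*95 = -12*95 = -1140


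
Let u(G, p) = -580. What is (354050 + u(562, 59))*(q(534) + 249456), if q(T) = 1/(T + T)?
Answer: 47085563555615/534 ≈ 8.8175e+10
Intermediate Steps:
q(T) = 1/(2*T)
(354050 + u(562, 59))*(q(534) + 249456) = (354050 - 580)*((1/2)/534 + 249456) = 353470*((1/2)*(1/534) + 249456) = 353470*(1/1068 + 249456) = 353470*(266419009/1068) = 47085563555615/534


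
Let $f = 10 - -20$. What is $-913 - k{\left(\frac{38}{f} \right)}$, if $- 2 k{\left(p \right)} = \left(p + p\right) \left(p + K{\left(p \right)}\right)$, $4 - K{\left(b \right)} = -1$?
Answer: $- \frac{203639}{225} \approx -905.06$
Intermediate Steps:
$K{\left(b \right)} = 5$ ($K{\left(b \right)} = 4 - -1 = 4 + 1 = 5$)
$f = 30$ ($f = 10 + 20 = 30$)
$k{\left(p \right)} = - p \left(5 + p\right)$ ($k{\left(p \right)} = - \frac{\left(p + p\right) \left(p + 5\right)}{2} = - \frac{2 p \left(5 + p\right)}{2} = - p \left(5 + p\right)$)
$-913 - k{\left(\frac{38}{f} \right)} = -913 - - \frac{38}{30} \left(5 + \frac{38}{30}\right) = -913 - - 38 \cdot \frac{1}{30} \left(5 + 38 \cdot \frac{1}{30}\right) = -913 - \left(-1\right) \frac{19}{15} \left(5 + \frac{19}{15}\right) = -913 - \left(-1\right) \frac{19}{15} \cdot \frac{94}{15} = -913 - - \frac{1786}{225} = -913 + \frac{1786}{225} = - \frac{203639}{225}$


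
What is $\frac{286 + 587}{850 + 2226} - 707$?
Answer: $- \frac{2173859}{3076} \approx -706.72$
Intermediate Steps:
$\frac{286 + 587}{850 + 2226} - 707 = \frac{873}{3076} - 707 = - \frac{2173859}{3076}$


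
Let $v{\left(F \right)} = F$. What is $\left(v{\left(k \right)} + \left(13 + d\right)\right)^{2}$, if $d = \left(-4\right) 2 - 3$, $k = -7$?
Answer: $25$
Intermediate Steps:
$d = -11$ ($d = -8 - 3 = -11$)
$\left(v{\left(k \right)} + \left(13 + d\right)\right)^{2} = \left(-7 + \left(13 - 11\right)\right)^{2} = \left(-7 + 2\right)^{2} = \left(-5\right)^{2} = 25$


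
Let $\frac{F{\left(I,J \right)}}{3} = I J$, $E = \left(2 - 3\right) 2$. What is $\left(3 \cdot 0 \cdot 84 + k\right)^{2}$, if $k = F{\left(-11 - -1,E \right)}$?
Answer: $3600$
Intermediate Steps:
$E = -2$ ($E = \left(-1\right) 2 = -2$)
$F{\left(I,J \right)} = 3 I J$
$k = 60$ ($k = 3 \left(-11 - -1\right) \left(-2\right) = 3 \left(-11 + 1\right) \left(-2\right) = 3 \left(-10\right) \left(-2\right) = 60$)
$\left(3 \cdot 0 \cdot 84 + k\right)^{2} = \left(3 \cdot 0 \cdot 84 + 60\right)^{2} = \left(0 \cdot 84 + 60\right)^{2} = \left(0 + 60\right)^{2} = 60^{2} = 3600$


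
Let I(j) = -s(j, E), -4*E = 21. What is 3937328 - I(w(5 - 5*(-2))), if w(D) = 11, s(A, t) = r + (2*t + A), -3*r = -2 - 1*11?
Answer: 23623997/6 ≈ 3.9373e+6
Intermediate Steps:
r = 13/3 (r = -(-2 - 1*11)/3 = -(-2 - 11)/3 = -1/3*(-13) = 13/3 ≈ 4.3333)
E = -21/4 (E = -1/4*21 = -21/4 ≈ -5.2500)
s(A, t) = 13/3 + A + 2*t (s(A, t) = 13/3 + (2*t + A) = 13/3 + (A + 2*t) = 13/3 + A + 2*t)
I(j) = 37/6 - j (I(j) = -(13/3 + j + 2*(-21/4)) = -(13/3 + j - 21/2) = -(-37/6 + j) = 37/6 - j)
3937328 - I(w(5 - 5*(-2))) = 3937328 - (37/6 - 1*11) = 3937328 - (37/6 - 11) = 3937328 - 1*(-29/6) = 3937328 + 29/6 = 23623997/6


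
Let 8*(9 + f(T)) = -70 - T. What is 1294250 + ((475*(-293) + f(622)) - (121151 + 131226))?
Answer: 1805205/2 ≈ 9.0260e+5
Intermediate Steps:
f(T) = -71/4 - T/8 (f(T) = -9 + (-70 - T)/8 = -9 + (-35/4 - T/8) = -71/4 - T/8)
1294250 + ((475*(-293) + f(622)) - (121151 + 131226)) = 1294250 + ((475*(-293) + (-71/4 - ⅛*622)) - (121151 + 131226)) = 1294250 + ((-139175 + (-71/4 - 311/4)) - 1*252377) = 1294250 + ((-139175 - 191/2) - 252377) = 1294250 + (-278541/2 - 252377) = 1294250 - 783295/2 = 1805205/2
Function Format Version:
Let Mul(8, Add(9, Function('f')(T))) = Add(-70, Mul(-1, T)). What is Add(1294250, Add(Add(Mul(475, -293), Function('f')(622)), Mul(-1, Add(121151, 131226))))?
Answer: Rational(1805205, 2) ≈ 9.0260e+5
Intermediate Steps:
Function('f')(T) = Add(Rational(-71, 4), Mul(Rational(-1, 8), T)) (Function('f')(T) = Add(-9, Mul(Rational(1, 8), Add(-70, Mul(-1, T)))) = Add(-9, Add(Rational(-35, 4), Mul(Rational(-1, 8), T))) = Add(Rational(-71, 4), Mul(Rational(-1, 8), T)))
Add(1294250, Add(Add(Mul(475, -293), Function('f')(622)), Mul(-1, Add(121151, 131226)))) = Add(1294250, Add(Add(Mul(475, -293), Add(Rational(-71, 4), Mul(Rational(-1, 8), 622))), Mul(-1, Add(121151, 131226)))) = Add(1294250, Add(Add(-139175, Add(Rational(-71, 4), Rational(-311, 4))), Mul(-1, 252377))) = Add(1294250, Add(Add(-139175, Rational(-191, 2)), -252377)) = Add(1294250, Add(Rational(-278541, 2), -252377)) = Add(1294250, Rational(-783295, 2)) = Rational(1805205, 2)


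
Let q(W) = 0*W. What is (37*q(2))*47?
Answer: 0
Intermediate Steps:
q(W) = 0
(37*q(2))*47 = (37*0)*47 = 0*47 = 0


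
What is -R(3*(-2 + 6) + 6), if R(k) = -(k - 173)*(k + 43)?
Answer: -9455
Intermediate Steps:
R(k) = -(-173 + k)*(43 + k)
-R(3*(-2 + 6) + 6) = -(7439 - (3*(-2 + 6) + 6)**2 + 130*(3*(-2 + 6) + 6)) = -(7439 - (3*4 + 6)**2 + 130*(3*4 + 6)) = -(7439 - (12 + 6)**2 + 130*(12 + 6)) = -(7439 - 1*18**2 + 130*18) = -(7439 - 1*324 + 2340) = -(7439 - 324 + 2340) = -1*9455 = -9455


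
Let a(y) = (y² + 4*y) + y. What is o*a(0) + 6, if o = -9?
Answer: 6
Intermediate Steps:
a(y) = y² + 5*y
o*a(0) + 6 = -0*(5 + 0) + 6 = -0*5 + 6 = -9*0 + 6 = 0 + 6 = 6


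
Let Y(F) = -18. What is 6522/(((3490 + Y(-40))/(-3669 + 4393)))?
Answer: 590241/434 ≈ 1360.0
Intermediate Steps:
6522/(((3490 + Y(-40))/(-3669 + 4393))) = 6522/(((3490 - 18)/(-3669 + 4393))) = 6522/((3472/724)) = 6522/((3472*(1/724))) = 6522/(868/181) = 6522*(181/868) = 590241/434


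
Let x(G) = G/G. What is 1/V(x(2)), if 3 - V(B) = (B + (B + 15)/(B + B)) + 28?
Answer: -1/34 ≈ -0.029412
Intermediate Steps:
x(G) = 1
V(B) = -25 - B - (15 + B)/(2*B) (V(B) = 3 - ((B + (B + 15)/(B + B)) + 28) = 3 - ((B + (15 + B)/((2*B))) + 28) = 3 - ((B + (15 + B)*(1/(2*B))) + 28) = 3 - ((B + (15 + B)/(2*B)) + 28) = 3 - (28 + B + (15 + B)/(2*B)) = 3 + (-28 - B - (15 + B)/(2*B)) = -25 - B - (15 + B)/(2*B))
1/V(x(2)) = 1/(-51/2 - 1*1 - 15/2/1) = 1/(-51/2 - 1 - 15/2*1) = 1/(-51/2 - 1 - 15/2) = 1/(-34) = -1/34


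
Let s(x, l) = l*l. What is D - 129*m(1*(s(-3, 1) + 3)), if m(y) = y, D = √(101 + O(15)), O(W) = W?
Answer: -516 + 2*√29 ≈ -505.23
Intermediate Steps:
s(x, l) = l²
D = 2*√29 (D = √(101 + 15) = √116 = 2*√29 ≈ 10.770)
D - 129*m(1*(s(-3, 1) + 3)) = 2*√29 - 129*(1² + 3) = 2*√29 - 129*(1 + 3) = 2*√29 - 129*4 = 2*√29 - 516 = -516 + 2*√29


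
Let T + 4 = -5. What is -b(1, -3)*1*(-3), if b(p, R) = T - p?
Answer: -30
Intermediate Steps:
T = -9 (T = -4 - 5 = -9)
b(p, R) = -9 - p
-b(1, -3)*1*(-3) = -(-9 - 1*1)*1*(-3) = -(-9 - 1)*1*(-3) = -(-10*1)*(-3) = -(-10)*(-3) = -1*30 = -30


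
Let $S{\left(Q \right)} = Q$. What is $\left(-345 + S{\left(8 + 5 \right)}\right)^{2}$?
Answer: $110224$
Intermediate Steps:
$\left(-345 + S{\left(8 + 5 \right)}\right)^{2} = \left(-345 + \left(8 + 5\right)\right)^{2} = \left(-345 + 13\right)^{2} = \left(-332\right)^{2} = 110224$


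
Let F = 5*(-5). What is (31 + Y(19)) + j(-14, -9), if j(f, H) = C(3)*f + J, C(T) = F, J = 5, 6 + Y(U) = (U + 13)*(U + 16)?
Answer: 1500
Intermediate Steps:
Y(U) = -6 + (13 + U)*(16 + U) (Y(U) = -6 + (U + 13)*(U + 16) = -6 + (13 + U)*(16 + U))
F = -25
C(T) = -25
j(f, H) = 5 - 25*f (j(f, H) = -25*f + 5 = 5 - 25*f)
(31 + Y(19)) + j(-14, -9) = (31 + (202 + 19² + 29*19)) + (5 - 25*(-14)) = (31 + (202 + 361 + 551)) + (5 + 350) = (31 + 1114) + 355 = 1145 + 355 = 1500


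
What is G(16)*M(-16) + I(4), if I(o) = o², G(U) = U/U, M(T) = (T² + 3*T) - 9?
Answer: 215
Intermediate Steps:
M(T) = -9 + T² + 3*T
G(U) = 1
G(16)*M(-16) + I(4) = 1*(-9 + (-16)² + 3*(-16)) + 4² = 1*(-9 + 256 - 48) + 16 = 1*199 + 16 = 199 + 16 = 215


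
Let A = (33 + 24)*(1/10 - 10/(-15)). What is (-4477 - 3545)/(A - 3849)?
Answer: 80220/38053 ≈ 2.1081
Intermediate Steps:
A = 437/10 (A = 57*(1*(⅒) - 10*(-1/15)) = 57*(⅒ + ⅔) = 57*(23/30) = 437/10 ≈ 43.700)
(-4477 - 3545)/(A - 3849) = (-4477 - 3545)/(437/10 - 3849) = -8022/(-38053/10) = -8022*(-10/38053) = 80220/38053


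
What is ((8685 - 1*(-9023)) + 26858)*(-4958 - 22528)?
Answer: -1224941076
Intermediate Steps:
((8685 - 1*(-9023)) + 26858)*(-4958 - 22528) = ((8685 + 9023) + 26858)*(-27486) = (17708 + 26858)*(-27486) = 44566*(-27486) = -1224941076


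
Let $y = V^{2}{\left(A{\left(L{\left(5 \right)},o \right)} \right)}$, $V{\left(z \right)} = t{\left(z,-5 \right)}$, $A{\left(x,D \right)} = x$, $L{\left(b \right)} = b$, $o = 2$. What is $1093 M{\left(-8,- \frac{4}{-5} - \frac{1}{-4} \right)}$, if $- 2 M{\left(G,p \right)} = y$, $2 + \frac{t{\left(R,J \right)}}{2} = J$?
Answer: $-107114$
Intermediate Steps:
$t{\left(R,J \right)} = -4 + 2 J$
$V{\left(z \right)} = -14$ ($V{\left(z \right)} = -4 + 2 \left(-5\right) = -4 - 10 = -14$)
$y = 196$ ($y = \left(-14\right)^{2} = 196$)
$M{\left(G,p \right)} = -98$ ($M{\left(G,p \right)} = \left(- \frac{1}{2}\right) 196 = -98$)
$1093 M{\left(-8,- \frac{4}{-5} - \frac{1}{-4} \right)} = 1093 \left(-98\right) = -107114$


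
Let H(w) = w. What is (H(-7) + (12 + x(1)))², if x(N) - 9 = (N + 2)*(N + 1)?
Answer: 400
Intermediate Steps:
x(N) = 9 + (1 + N)*(2 + N) (x(N) = 9 + (N + 2)*(N + 1) = 9 + (2 + N)*(1 + N) = 9 + (1 + N)*(2 + N))
(H(-7) + (12 + x(1)))² = (-7 + (12 + (11 + 1² + 3*1)))² = (-7 + (12 + (11 + 1 + 3)))² = (-7 + (12 + 15))² = (-7 + 27)² = 20² = 400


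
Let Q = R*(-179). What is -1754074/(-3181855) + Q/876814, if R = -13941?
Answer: 9478121699581/2789895009970 ≈ 3.3973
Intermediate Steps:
Q = 2495439 (Q = -13941*(-179) = 2495439)
-1754074/(-3181855) + Q/876814 = -1754074/(-3181855) + 2495439/876814 = -1754074*(-1/3181855) + 2495439*(1/876814) = 1754074/3181855 + 2495439/876814 = 9478121699581/2789895009970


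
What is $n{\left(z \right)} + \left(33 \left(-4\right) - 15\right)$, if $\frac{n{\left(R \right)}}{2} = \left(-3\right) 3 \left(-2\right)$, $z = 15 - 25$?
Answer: $-111$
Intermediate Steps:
$z = -10$
$n{\left(R \right)} = 36$ ($n{\left(R \right)} = 2 \left(-3\right) 3 \left(-2\right) = 2 \left(\left(-9\right) \left(-2\right)\right) = 2 \cdot 18 = 36$)
$n{\left(z \right)} + \left(33 \left(-4\right) - 15\right) = 36 + \left(33 \left(-4\right) - 15\right) = 36 - 147 = -111$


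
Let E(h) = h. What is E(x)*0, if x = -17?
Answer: 0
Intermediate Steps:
E(x)*0 = -17*0 = 0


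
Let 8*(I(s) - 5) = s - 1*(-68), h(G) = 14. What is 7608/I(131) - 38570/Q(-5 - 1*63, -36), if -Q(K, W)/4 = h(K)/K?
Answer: -11132701/239 ≈ -46580.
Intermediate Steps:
I(s) = 27/2 + s/8 (I(s) = 5 + (s - 1*(-68))/8 = 5 + (s + 68)/8 = 5 + (68 + s)/8 = 5 + (17/2 + s/8) = 27/2 + s/8)
Q(K, W) = -56/K
7608/I(131) - 38570/Q(-5 - 1*63, -36) = 7608/(27/2 + (⅛)*131) - 38570/((-56/(-5 - 1*63))) = 7608/(27/2 + 131/8) - 38570/((-56/(-5 - 63))) = 7608/(239/8) - 38570/((-56/(-68))) = 7608*(8/239) - 38570/((-56*(-1/68))) = 60864/239 - 38570/14/17 = 60864/239 - 38570*17/14 = 60864/239 - 46835 = -11132701/239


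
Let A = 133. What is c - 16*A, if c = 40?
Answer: -2088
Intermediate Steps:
c - 16*A = 40 - 16*133 = 40 - 2128 = -2088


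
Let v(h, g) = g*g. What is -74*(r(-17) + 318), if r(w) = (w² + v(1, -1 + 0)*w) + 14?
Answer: -44696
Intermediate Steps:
v(h, g) = g²
r(w) = 14 + w + w² (r(w) = (w² + (-1 + 0)²*w) + 14 = (w² + (-1)²*w) + 14 = (w² + 1*w) + 14 = (w² + w) + 14 = (w + w²) + 14 = 14 + w + w²)
-74*(r(-17) + 318) = -74*((14 - 17 + (-17)²) + 318) = -74*((14 - 17 + 289) + 318) = -74*(286 + 318) = -74*604 = -44696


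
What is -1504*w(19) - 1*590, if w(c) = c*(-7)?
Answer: 199442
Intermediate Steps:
w(c) = -7*c
-1504*w(19) - 1*590 = -(-10528)*19 - 1*590 = -1504*(-133) - 590 = 200032 - 590 = 199442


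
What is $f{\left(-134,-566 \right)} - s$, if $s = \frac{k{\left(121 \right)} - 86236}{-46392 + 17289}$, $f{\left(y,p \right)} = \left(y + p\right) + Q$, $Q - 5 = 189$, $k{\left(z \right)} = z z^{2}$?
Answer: $- \frac{4346931}{9701} \approx -448.09$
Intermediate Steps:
$k{\left(z \right)} = z^{3}$
$Q = 194$ ($Q = 5 + 189 = 194$)
$f{\left(y,p \right)} = 194 + p + y$ ($f{\left(y,p \right)} = \left(y + p\right) + 194 = \left(p + y\right) + 194 = 194 + p + y$)
$s = - \frac{561775}{9701}$ ($s = \frac{121^{3} - 86236}{-46392 + 17289} = \frac{1771561 - 86236}{-29103} = 1685325 \left(- \frac{1}{29103}\right) = - \frac{561775}{9701} \approx -57.909$)
$f{\left(-134,-566 \right)} - s = \left(194 - 566 - 134\right) - - \frac{561775}{9701} = -506 + \frac{561775}{9701} = - \frac{4346931}{9701}$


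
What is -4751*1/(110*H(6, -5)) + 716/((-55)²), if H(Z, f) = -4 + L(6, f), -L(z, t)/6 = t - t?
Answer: 267033/24200 ≈ 11.034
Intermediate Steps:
L(z, t) = 0 (L(z, t) = -6*(t - t) = -6*0 = 0)
H(Z, f) = -4 (H(Z, f) = -4 + 0 = -4)
-4751*1/(110*H(6, -5)) + 716/((-55)²) = -4751/(-10*(-4)*(-11)) + 716/((-55)²) = -4751/(40*(-11)) + 716/3025 = -4751/(-440) + 716*(1/3025) = -4751*(-1/440) + 716/3025 = 4751/440 + 716/3025 = 267033/24200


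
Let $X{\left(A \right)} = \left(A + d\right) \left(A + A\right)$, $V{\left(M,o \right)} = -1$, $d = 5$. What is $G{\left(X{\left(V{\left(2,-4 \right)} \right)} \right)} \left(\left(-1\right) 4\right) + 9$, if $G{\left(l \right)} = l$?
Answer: $41$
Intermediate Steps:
$X{\left(A \right)} = 2 A \left(5 + A\right)$ ($X{\left(A \right)} = \left(A + 5\right) \left(A + A\right) = \left(5 + A\right) 2 A = 2 A \left(5 + A\right)$)
$G{\left(X{\left(V{\left(2,-4 \right)} \right)} \right)} \left(\left(-1\right) 4\right) + 9 = 2 \left(-1\right) \left(5 - 1\right) \left(\left(-1\right) 4\right) + 9 = 2 \left(-1\right) 4 \left(-4\right) + 9 = \left(-8\right) \left(-4\right) + 9 = 32 + 9 = 41$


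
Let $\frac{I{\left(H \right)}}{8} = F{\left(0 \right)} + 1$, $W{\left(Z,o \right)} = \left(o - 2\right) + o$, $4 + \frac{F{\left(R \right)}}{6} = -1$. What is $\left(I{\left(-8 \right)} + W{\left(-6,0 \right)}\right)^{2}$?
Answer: $54756$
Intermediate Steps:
$F{\left(R \right)} = -30$ ($F{\left(R \right)} = -24 + 6 \left(-1\right) = -24 - 6 = -30$)
$W{\left(Z,o \right)} = -2 + 2 o$ ($W{\left(Z,o \right)} = \left(-2 + o\right) + o = -2 + 2 o$)
$I{\left(H \right)} = -232$ ($I{\left(H \right)} = 8 \left(-30 + 1\right) = 8 \left(-29\right) = -232$)
$\left(I{\left(-8 \right)} + W{\left(-6,0 \right)}\right)^{2} = \left(-232 + \left(-2 + 2 \cdot 0\right)\right)^{2} = \left(-232 + \left(-2 + 0\right)\right)^{2} = \left(-232 - 2\right)^{2} = \left(-234\right)^{2} = 54756$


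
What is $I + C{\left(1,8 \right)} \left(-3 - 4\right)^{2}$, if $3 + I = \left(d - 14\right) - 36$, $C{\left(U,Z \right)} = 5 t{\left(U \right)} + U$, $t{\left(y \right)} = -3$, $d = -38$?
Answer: $-777$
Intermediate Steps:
$C{\left(U,Z \right)} = -15 + U$ ($C{\left(U,Z \right)} = 5 \left(-3\right) + U = -15 + U$)
$I = -91$ ($I = -3 - 88 = -91$)
$I + C{\left(1,8 \right)} \left(-3 - 4\right)^{2} = -91 + \left(-15 + 1\right) \left(-3 - 4\right)^{2} = -91 - 14 \left(-7\right)^{2} = -91 - 686 = -777$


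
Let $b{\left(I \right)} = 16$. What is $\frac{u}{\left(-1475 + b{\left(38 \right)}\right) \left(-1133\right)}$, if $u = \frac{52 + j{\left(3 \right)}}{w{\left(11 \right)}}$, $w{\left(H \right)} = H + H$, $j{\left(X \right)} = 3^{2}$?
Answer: $\frac{61}{36367034} \approx 1.6773 \cdot 10^{-6}$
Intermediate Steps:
$j{\left(X \right)} = 9$
$w{\left(H \right)} = 2 H$
$u = \frac{61}{22}$ ($u = \frac{52 + 9}{2 \cdot 11} = \frac{61}{22} \approx 2.7727$)
$\frac{u}{\left(-1475 + b{\left(38 \right)}\right) \left(-1133\right)} = \frac{61}{22 \left(-1475 + 16\right) \left(-1133\right)} = \frac{61}{22 \left(\left(-1459\right) \left(-1133\right)\right)} = \frac{61}{22 \cdot 1653047} = \frac{61}{22} \cdot \frac{1}{1653047} = \frac{61}{36367034}$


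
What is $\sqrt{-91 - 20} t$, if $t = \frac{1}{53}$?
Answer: $\frac{i \sqrt{111}}{53} \approx 0.19879 i$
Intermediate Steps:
$t = \frac{1}{53} \approx 0.018868$
$\sqrt{-91 - 20} t = \sqrt{-91 - 20} \cdot \frac{1}{53} = \sqrt{-111} \cdot \frac{1}{53} = i \sqrt{111} \cdot \frac{1}{53} = \frac{i \sqrt{111}}{53}$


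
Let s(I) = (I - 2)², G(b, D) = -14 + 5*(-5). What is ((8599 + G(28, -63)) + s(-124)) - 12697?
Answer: 11739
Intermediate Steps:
G(b, D) = -39 (G(b, D) = -14 - 25 = -39)
s(I) = (-2 + I)²
((8599 + G(28, -63)) + s(-124)) - 12697 = ((8599 - 39) + (-2 - 124)²) - 12697 = (8560 + (-126)²) - 12697 = (8560 + 15876) - 12697 = 24436 - 12697 = 11739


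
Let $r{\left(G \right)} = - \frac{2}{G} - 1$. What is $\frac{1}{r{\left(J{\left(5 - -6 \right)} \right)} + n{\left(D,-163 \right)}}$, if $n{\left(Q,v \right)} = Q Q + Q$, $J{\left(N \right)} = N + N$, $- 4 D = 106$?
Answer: $\frac{44}{29685} \approx 0.0014822$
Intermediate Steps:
$D = - \frac{53}{2}$ ($D = \left(- \frac{1}{4}\right) 106 = - \frac{53}{2} \approx -26.5$)
$J{\left(N \right)} = 2 N$
$n{\left(Q,v \right)} = Q + Q^{2}$ ($n{\left(Q,v \right)} = Q^{2} + Q = Q + Q^{2}$)
$r{\left(G \right)} = -1 - \frac{2}{G}$
$\frac{1}{r{\left(J{\left(5 - -6 \right)} \right)} + n{\left(D,-163 \right)}} = \frac{1}{\frac{-2 - 2 \left(5 - -6\right)}{2 \left(5 - -6\right)} - \frac{53 \left(1 - \frac{53}{2}\right)}{2}} = \frac{1}{\frac{-2 - 2 \left(5 + 6\right)}{2 \left(5 + 6\right)} - - \frac{2703}{4}} = \frac{1}{\frac{-2 - 2 \cdot 11}{2 \cdot 11} + \frac{2703}{4}} = \frac{1}{\frac{-2 - 22}{22} + \frac{2703}{4}} = \frac{1}{\frac{1}{22} \left(-24\right) + \frac{2703}{4}} = \frac{1}{- \frac{12}{11} + \frac{2703}{4}} = \frac{1}{\frac{29685}{44}} = \frac{44}{29685}$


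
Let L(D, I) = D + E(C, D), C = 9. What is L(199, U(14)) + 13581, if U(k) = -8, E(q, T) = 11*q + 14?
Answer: 13893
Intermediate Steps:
E(q, T) = 14 + 11*q
L(D, I) = 113 + D (L(D, I) = D + (14 + 11*9) = D + (14 + 99) = D + 113 = 113 + D)
L(199, U(14)) + 13581 = (113 + 199) + 13581 = 312 + 13581 = 13893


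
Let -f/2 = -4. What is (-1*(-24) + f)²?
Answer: 1024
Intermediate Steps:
f = 8 (f = -2*(-4) = 8)
(-1*(-24) + f)² = (-1*(-24) + 8)² = (24 + 8)² = 32² = 1024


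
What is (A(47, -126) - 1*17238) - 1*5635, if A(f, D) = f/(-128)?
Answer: -2927791/128 ≈ -22873.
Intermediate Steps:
A(f, D) = -f/128 (A(f, D) = f*(-1/128) = -f/128)
(A(47, -126) - 1*17238) - 1*5635 = (-1/128*47 - 1*17238) - 1*5635 = (-47/128 - 17238) - 5635 = -2206511/128 - 5635 = -2927791/128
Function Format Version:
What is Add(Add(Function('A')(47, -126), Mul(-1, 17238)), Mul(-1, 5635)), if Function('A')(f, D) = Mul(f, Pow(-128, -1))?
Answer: Rational(-2927791, 128) ≈ -22873.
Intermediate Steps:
Function('A')(f, D) = Mul(Rational(-1, 128), f) (Function('A')(f, D) = Mul(f, Rational(-1, 128)) = Mul(Rational(-1, 128), f))
Add(Add(Function('A')(47, -126), Mul(-1, 17238)), Mul(-1, 5635)) = Add(Add(Mul(Rational(-1, 128), 47), Mul(-1, 17238)), Mul(-1, 5635)) = Add(Add(Rational(-47, 128), -17238), -5635) = Add(Rational(-2206511, 128), -5635) = Rational(-2927791, 128)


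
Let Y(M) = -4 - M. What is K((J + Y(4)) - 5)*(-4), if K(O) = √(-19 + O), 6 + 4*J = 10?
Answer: -4*I*√31 ≈ -22.271*I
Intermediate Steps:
J = 1 (J = -3/2 + (¼)*10 = -3/2 + 5/2 = 1)
K((J + Y(4)) - 5)*(-4) = √(-19 + ((1 + (-4 - 1*4)) - 5))*(-4) = √(-19 + ((1 + (-4 - 4)) - 5))*(-4) = √(-19 + ((1 - 8) - 5))*(-4) = √(-19 + (-7 - 5))*(-4) = √(-19 - 12)*(-4) = √(-31)*(-4) = (I*√31)*(-4) = -4*I*√31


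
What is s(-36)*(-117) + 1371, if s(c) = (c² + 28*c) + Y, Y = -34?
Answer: -28347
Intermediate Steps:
s(c) = -34 + c² + 28*c (s(c) = (c² + 28*c) - 34 = -34 + c² + 28*c)
s(-36)*(-117) + 1371 = (-34 + (-36)² + 28*(-36))*(-117) + 1371 = (-34 + 1296 - 1008)*(-117) + 1371 = 254*(-117) + 1371 = -29718 + 1371 = -28347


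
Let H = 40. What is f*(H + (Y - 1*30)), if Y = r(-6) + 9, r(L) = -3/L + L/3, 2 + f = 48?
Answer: 805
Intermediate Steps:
f = 46 (f = -2 + 48 = 46)
r(L) = -3/L + L/3 (r(L) = -3/L + L*(⅓) = -3/L + L/3)
Y = 15/2 (Y = (-3/(-6) + (⅓)*(-6)) + 9 = (-3*(-⅙) - 2) + 9 = (½ - 2) + 9 = -3/2 + 9 = 15/2 ≈ 7.5000)
f*(H + (Y - 1*30)) = 46*(40 + (15/2 - 1*30)) = 46*(40 + (15/2 - 30)) = 46*(40 - 45/2) = 46*(35/2) = 805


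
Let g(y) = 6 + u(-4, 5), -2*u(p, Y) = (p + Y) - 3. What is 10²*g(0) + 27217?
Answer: 27917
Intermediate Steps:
u(p, Y) = 3/2 - Y/2 - p/2 (u(p, Y) = -((p + Y) - 3)/2 = -((Y + p) - 3)/2 = -(-3 + Y + p)/2 = 3/2 - Y/2 - p/2)
g(y) = 7 (g(y) = 6 + (3/2 - ½*5 - ½*(-4)) = 6 + (3/2 - 5/2 + 2) = 6 + 1 = 7)
10²*g(0) + 27217 = 10²*7 + 27217 = 100*7 + 27217 = 700 + 27217 = 27917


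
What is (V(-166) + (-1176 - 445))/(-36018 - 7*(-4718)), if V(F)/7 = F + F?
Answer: 3945/2992 ≈ 1.3185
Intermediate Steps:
V(F) = 14*F (V(F) = 7*(F + F) = 7*(2*F) = 14*F)
(V(-166) + (-1176 - 445))/(-36018 - 7*(-4718)) = (14*(-166) + (-1176 - 445))/(-36018 - 7*(-4718)) = (-2324 - 1621)/(-36018 + 33026) = -3945/(-2992) = -3945*(-1/2992) = 3945/2992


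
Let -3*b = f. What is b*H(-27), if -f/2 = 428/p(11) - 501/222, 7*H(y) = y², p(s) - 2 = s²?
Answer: 901611/10619 ≈ 84.905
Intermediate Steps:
p(s) = 2 + s²
H(y) = y²/7
f = -11131/4551 (f = -2*(428/(2 + 11²) - 501/222) = -2*(428/(2 + 121) - 501*1/222) = -2*(428/123 - 167/74) = -2*11131/9102 = -11131/4551 ≈ -2.4458)
b = 11131/13653 (b = -⅓*(-11131/4551) = 11131/13653 ≈ 0.81528)
b*H(-27) = 11131*((⅐)*(-27)²)/13653 = 11131*((⅐)*729)/13653 = (11131/13653)*(729/7) = 901611/10619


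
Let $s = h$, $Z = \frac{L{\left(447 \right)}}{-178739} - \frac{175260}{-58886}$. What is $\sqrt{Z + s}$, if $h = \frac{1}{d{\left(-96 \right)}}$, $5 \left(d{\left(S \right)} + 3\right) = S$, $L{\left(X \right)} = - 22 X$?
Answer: $\frac{\sqrt{8421453098181226719669}}{53104543077} \approx 1.7281$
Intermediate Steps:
$d{\left(S \right)} = -3 + \frac{S}{5}$
$Z = \frac{1450221912}{478419307}$ ($Z = \frac{\left(-22\right) 447}{-178739} - \frac{175260}{-58886} = \left(-9834\right) \left(- \frac{1}{178739}\right) - - \frac{87630}{29443} = \frac{894}{16249} + \frac{87630}{29443} = \frac{1450221912}{478419307} \approx 3.0313$)
$h = - \frac{5}{111}$ ($h = \frac{1}{-3 + \frac{1}{5} \left(-96\right)} = \frac{1}{-3 - \frac{96}{5}} = \frac{1}{- \frac{111}{5}} = - \frac{5}{111} \approx -0.045045$)
$s = - \frac{5}{111} \approx -0.045045$
$\sqrt{Z + s} = \sqrt{\frac{1450221912}{478419307} - \frac{5}{111}} = \sqrt{\frac{158582535697}{53104543077}} = \frac{\sqrt{8421453098181226719669}}{53104543077}$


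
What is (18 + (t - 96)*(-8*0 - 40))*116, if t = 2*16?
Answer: 299048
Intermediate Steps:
t = 32
(18 + (t - 96)*(-8*0 - 40))*116 = (18 + (32 - 96)*(-8*0 - 40))*116 = (18 - 64*(0 - 40))*116 = (18 - 64*(-40))*116 = (18 + 2560)*116 = 2578*116 = 299048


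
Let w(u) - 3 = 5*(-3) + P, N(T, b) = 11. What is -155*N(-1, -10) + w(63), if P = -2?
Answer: -1719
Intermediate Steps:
w(u) = -14 (w(u) = 3 + (5*(-3) - 2) = 3 + (-15 - 2) = 3 - 17 = -14)
-155*N(-1, -10) + w(63) = -155*11 - 14 = -1705 - 14 = -1719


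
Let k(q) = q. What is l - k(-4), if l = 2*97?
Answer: 198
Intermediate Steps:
l = 194
l - k(-4) = 194 - 1*(-4) = 194 + 4 = 198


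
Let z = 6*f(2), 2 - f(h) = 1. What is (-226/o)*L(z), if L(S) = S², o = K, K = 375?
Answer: -2712/125 ≈ -21.696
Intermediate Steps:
f(h) = 1 (f(h) = 2 - 1*1 = 2 - 1 = 1)
z = 6 (z = 6*1 = 6)
o = 375
(-226/o)*L(z) = -226/375*6² = -226*1/375*36 = -226/375*36 = -2712/125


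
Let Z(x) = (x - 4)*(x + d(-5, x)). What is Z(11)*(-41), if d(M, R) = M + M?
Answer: -287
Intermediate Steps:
d(M, R) = 2*M
Z(x) = (-10 + x)*(-4 + x) (Z(x) = (x - 4)*(x + 2*(-5)) = (-4 + x)*(x - 10) = (-4 + x)*(-10 + x) = (-10 + x)*(-4 + x))
Z(11)*(-41) = (40 + 11² - 14*11)*(-41) = (40 + 121 - 154)*(-41) = 7*(-41) = -287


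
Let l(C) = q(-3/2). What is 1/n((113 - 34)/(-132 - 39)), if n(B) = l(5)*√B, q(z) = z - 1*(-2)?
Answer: -6*I*√1501/79 ≈ -2.9425*I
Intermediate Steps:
q(z) = 2 + z (q(z) = z + 2 = 2 + z)
l(C) = ½ (l(C) = 2 - 3/2 = ½)
n(B) = √B/2
1/n((113 - 34)/(-132 - 39)) = 1/(√((113 - 34)/(-132 - 39))/2) = 1/(√(79/(-171))/2) = 1/(√(79*(-1/171))/2) = 1/(√(-79/171)/2) = 1/((I*√1501/57)/2) = 1/(I*√1501/114) = -6*I*√1501/79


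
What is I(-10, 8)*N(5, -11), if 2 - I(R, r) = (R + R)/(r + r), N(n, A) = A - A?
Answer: 0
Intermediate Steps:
N(n, A) = 0
I(R, r) = 2 - R/r (I(R, r) = 2 - (R + R)/(r + r) = 2 - 2*R/(2*r) = 2 - 2*R*1/(2*r) = 2 - R/r)
I(-10, 8)*N(5, -11) = (2 - 1*(-10)/8)*0 = (2 - 1*(-10)*⅛)*0 = (2 + 5/4)*0 = (13/4)*0 = 0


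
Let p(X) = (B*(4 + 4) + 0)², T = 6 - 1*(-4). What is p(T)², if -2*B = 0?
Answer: 0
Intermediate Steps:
B = 0 (B = -½*0 = 0)
T = 10 (T = 6 + 4 = 10)
p(X) = 0 (p(X) = (0*(4 + 4) + 0)² = (0*8 + 0)² = (0 + 0)² = 0² = 0)
p(T)² = 0² = 0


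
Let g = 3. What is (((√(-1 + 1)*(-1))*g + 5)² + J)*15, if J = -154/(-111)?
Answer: 14645/37 ≈ 395.81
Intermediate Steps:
J = 154/111 (J = -154*(-1/111) = 154/111 ≈ 1.3874)
(((√(-1 + 1)*(-1))*g + 5)² + J)*15 = (((√(-1 + 1)*(-1))*3 + 5)² + 154/111)*15 = (((√0*(-1))*3 + 5)² + 154/111)*15 = (((0*(-1))*3 + 5)² + 154/111)*15 = ((0*3 + 5)² + 154/111)*15 = ((0 + 5)² + 154/111)*15 = (5² + 154/111)*15 = (25 + 154/111)*15 = (2929/111)*15 = 14645/37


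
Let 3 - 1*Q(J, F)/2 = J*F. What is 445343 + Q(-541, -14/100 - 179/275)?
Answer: 24447128/55 ≈ 4.4449e+5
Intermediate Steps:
Q(J, F) = 6 - 2*F*J (Q(J, F) = 6 - 2*J*F = 6 - 2*F*J)
445343 + Q(-541, -14/100 - 179/275) = 445343 + (6 - 2*(-14/100 - 179/275)*(-541)) = 445343 + (6 - 2*(-14*1/100 - 179*1/275)*(-541)) = 445343 + (6 - 2*(-7/50 - 179/275)*(-541)) = 445343 + (6 - 2*(-87/110)*(-541)) = 445343 + (6 - 47067/55) = 445343 - 46737/55 = 24447128/55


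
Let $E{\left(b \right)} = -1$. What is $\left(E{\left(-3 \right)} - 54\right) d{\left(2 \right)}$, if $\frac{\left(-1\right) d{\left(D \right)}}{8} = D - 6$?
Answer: $-1760$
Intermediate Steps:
$d{\left(D \right)} = 48 - 8 D$ ($d{\left(D \right)} = - 8 \left(D - 6\right) = - 8 \left(-6 + D\right) = 48 - 8 D$)
$\left(E{\left(-3 \right)} - 54\right) d{\left(2 \right)} = \left(-1 - 54\right) \left(48 - 16\right) = - 55 \left(48 - 16\right) = \left(-55\right) 32 = -1760$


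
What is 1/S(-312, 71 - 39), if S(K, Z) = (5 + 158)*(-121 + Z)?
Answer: -1/14507 ≈ -6.8932e-5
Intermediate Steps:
S(K, Z) = -19723 + 163*Z (S(K, Z) = 163*(-121 + Z) = -19723 + 163*Z)
1/S(-312, 71 - 39) = 1/(-19723 + 163*(71 - 39)) = 1/(-19723 + 163*32) = 1/(-19723 + 5216) = 1/(-14507) = -1/14507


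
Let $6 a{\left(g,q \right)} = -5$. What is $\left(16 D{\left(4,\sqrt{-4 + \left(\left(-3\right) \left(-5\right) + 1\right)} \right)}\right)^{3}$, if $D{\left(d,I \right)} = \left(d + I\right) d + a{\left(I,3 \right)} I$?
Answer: $40435712 + \frac{207400960 \sqrt{3}}{9} \approx 8.035 \cdot 10^{7}$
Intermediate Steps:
$a{\left(g,q \right)} = - \frac{5}{6}$ ($a{\left(g,q \right)} = \frac{1}{6} \left(-5\right) = - \frac{5}{6}$)
$D{\left(d,I \right)} = - \frac{5 I}{6} + d \left(I + d\right)$ ($D{\left(d,I \right)} = \left(d + I\right) d - \frac{5 I}{6} = \left(I + d\right) d - \frac{5 I}{6} = d \left(I + d\right) - \frac{5 I}{6} = - \frac{5 I}{6} + d \left(I + d\right)$)
$\left(16 D{\left(4,\sqrt{-4 + \left(\left(-3\right) \left(-5\right) + 1\right)} \right)}\right)^{3} = \left(16 \left(4^{2} - \frac{5 \sqrt{-4 + \left(\left(-3\right) \left(-5\right) + 1\right)}}{6} + \sqrt{-4 + \left(\left(-3\right) \left(-5\right) + 1\right)} 4\right)\right)^{3} = \left(16 \left(16 - \frac{5 \sqrt{-4 + \left(15 + 1\right)}}{6} + \sqrt{-4 + \left(15 + 1\right)} 4\right)\right)^{3} = \left(16 \left(16 - \frac{5 \sqrt{-4 + 16}}{6} + \sqrt{-4 + 16} \cdot 4\right)\right)^{3} = \left(16 \left(16 - \frac{5 \sqrt{12}}{6} + \sqrt{12} \cdot 4\right)\right)^{3} = \left(16 \left(16 - \frac{5 \cdot 2 \sqrt{3}}{6} + 2 \sqrt{3} \cdot 4\right)\right)^{3} = \left(16 \left(16 - \frac{5 \sqrt{3}}{3} + 8 \sqrt{3}\right)\right)^{3} = \left(16 \left(16 + \frac{19 \sqrt{3}}{3}\right)\right)^{3} = \left(256 + \frac{304 \sqrt{3}}{3}\right)^{3}$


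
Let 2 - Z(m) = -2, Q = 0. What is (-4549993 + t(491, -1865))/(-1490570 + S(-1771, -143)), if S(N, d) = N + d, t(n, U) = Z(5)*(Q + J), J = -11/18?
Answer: 40949959/13432356 ≈ 3.0486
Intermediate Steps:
Z(m) = 4 (Z(m) = 2 - 1*(-2) = 2 + 2 = 4)
J = -11/18 (J = -11*1/18 = -11/18 ≈ -0.61111)
t(n, U) = -22/9 (t(n, U) = 4*(0 - 11/18) = 4*(-11/18) = -22/9)
(-4549993 + t(491, -1865))/(-1490570 + S(-1771, -143)) = (-4549993 - 22/9)/(-1490570 + (-1771 - 143)) = -40949959/(9*(-1490570 - 1914)) = -40949959/9/(-1492484) = -40949959/9*(-1/1492484) = 40949959/13432356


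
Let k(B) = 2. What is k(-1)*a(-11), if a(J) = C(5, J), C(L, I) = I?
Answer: -22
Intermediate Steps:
a(J) = J
k(-1)*a(-11) = 2*(-11) = -22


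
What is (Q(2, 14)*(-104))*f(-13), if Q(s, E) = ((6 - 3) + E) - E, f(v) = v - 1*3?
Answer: 4992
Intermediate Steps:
f(v) = -3 + v (f(v) = v - 3 = -3 + v)
Q(s, E) = 3 (Q(s, E) = (3 + E) - E = 3)
(Q(2, 14)*(-104))*f(-13) = (3*(-104))*(-3 - 13) = -312*(-16) = 4992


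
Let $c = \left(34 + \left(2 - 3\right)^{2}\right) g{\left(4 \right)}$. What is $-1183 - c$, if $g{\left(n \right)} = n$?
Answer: $-1323$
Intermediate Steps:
$c = 140$ ($c = \left(34 + \left(2 - 3\right)^{2}\right) 4 = \left(34 + \left(-1\right)^{2}\right) 4 = \left(34 + 1\right) 4 = 35 \cdot 4 = 140$)
$-1183 - c = -1183 - 140 = -1323$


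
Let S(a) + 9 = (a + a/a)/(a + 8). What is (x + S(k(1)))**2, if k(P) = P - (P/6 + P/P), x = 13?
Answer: 37249/2209 ≈ 16.862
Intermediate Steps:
k(P) = -1 + 5*P/6 (k(P) = P - (P*(1/6) + 1) = P - (P/6 + 1) = P - (1 + P/6) = P + (-1 - P/6) = -1 + 5*P/6)
S(a) = -9 + (1 + a)/(8 + a) (S(a) = -9 + (a + a/a)/(a + 8) = -9 + (a + 1)/(8 + a) = -9 + (1 + a)/(8 + a))
(x + S(k(1)))**2 = (13 + (-71 - 8*(-1 + (5/6)*1))/(8 + (-1 + (5/6)*1)))**2 = (13 + (-71 - 8*(-1 + 5/6))/(8 + (-1 + 5/6)))**2 = (13 + (-71 - 8*(-1/6))/(8 - 1/6))**2 = (13 + (-71 + 4/3)/(47/6))**2 = (13 + (6/47)*(-209/3))**2 = (13 - 418/47)**2 = (193/47)**2 = 37249/2209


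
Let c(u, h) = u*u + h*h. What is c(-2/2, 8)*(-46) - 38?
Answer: -3028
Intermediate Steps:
c(u, h) = h² + u² (c(u, h) = u² + h² = h² + u²)
c(-2/2, 8)*(-46) - 38 = (8² + (-2/2)²)*(-46) - 38 = (64 + (-2*½)²)*(-46) - 38 = (64 + (-1)²)*(-46) - 38 = (64 + 1)*(-46) - 38 = 65*(-46) - 38 = -2990 - 38 = -3028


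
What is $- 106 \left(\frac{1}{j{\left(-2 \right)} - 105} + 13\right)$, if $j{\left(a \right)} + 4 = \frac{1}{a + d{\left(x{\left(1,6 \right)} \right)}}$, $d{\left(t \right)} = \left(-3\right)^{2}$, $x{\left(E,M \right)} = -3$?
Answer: $- \frac{524647}{381} \approx -1377.0$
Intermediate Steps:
$d{\left(t \right)} = 9$
$j{\left(a \right)} = -4 + \frac{1}{9 + a}$ ($j{\left(a \right)} = -4 + \frac{1}{a + 9} = -4 + \frac{1}{9 + a}$)
$- 106 \left(\frac{1}{j{\left(-2 \right)} - 105} + 13\right) = - 106 \left(\frac{1}{\frac{-35 - -8}{9 - 2} - 105} + 13\right) = - 106 \left(\frac{1}{\frac{-35 + 8}{7} - 105} + 13\right) = - 106 \left(\frac{1}{\frac{1}{7} \left(-27\right) - 105} + 13\right) = - 106 \left(\frac{1}{- \frac{27}{7} - 105} + 13\right) = - 106 \left(\frac{1}{- \frac{762}{7}} + 13\right) = - 106 \left(- \frac{7}{762} + 13\right) = \left(-106\right) \frac{9899}{762} = - \frac{524647}{381}$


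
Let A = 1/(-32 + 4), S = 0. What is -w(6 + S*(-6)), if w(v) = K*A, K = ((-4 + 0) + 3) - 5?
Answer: -3/14 ≈ -0.21429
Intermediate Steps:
A = -1/28 (A = 1/(-28) = -1/28 ≈ -0.035714)
K = -6 (K = (-4 + 3) - 5 = -1 - 5 = -6)
w(v) = 3/14 (w(v) = -6*(-1/28) = 3/14)
-w(6 + S*(-6)) = -1*3/14 = -3/14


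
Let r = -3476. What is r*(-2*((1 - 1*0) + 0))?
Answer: 6952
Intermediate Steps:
r*(-2*((1 - 1*0) + 0)) = -(-6952)*((1 - 1*0) + 0) = -(-6952)*((1 + 0) + 0) = -(-6952)*(1 + 0) = -(-6952) = -3476*(-2) = 6952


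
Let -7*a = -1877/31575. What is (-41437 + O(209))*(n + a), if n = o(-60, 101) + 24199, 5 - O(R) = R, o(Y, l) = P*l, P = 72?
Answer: -289649784588932/221025 ≈ -1.3105e+9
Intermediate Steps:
a = 1877/221025 (a = -(-1877)/(7*31575) = -1/7*(-1877/31575) = 1877/221025 ≈ 0.0084922)
o(Y, l) = 72*l
O(R) = 5 - R
n = 31471 (n = 72*101 + 24199 = 7272 + 24199 = 31471)
(-41437 + O(209))*(n + a) = (-41437 + (5 - 1*209))*(31471 + 1877/221025) = (-41437 + (5 - 209))*(6955879652/221025) = (-41437 - 204)*(6955879652/221025) = -41641*6955879652/221025 = -289649784588932/221025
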